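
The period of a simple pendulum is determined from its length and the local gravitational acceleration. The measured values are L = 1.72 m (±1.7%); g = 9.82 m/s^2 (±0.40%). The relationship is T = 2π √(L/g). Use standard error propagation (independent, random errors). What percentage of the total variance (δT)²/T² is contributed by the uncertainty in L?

(δT/T)² = (½·δL/L)² + (−½·δg/g)²
  L term: (0.5×0.0170)² = 7.23e-05
  g term: (-0.5×0.00400)² = 4e-06
Total = 7.63e-05. Share from L = 7.23e-05/7.63e-05 = 0.948.

94.8%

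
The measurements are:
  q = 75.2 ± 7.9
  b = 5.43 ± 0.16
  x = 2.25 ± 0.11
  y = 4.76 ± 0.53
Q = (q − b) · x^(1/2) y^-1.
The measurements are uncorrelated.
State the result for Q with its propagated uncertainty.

Let u = q − b = 69.8. δu = √(δq² + δb²) = √(62.4 + 0.0256) = 7.90, so δu/u = 0.113.
Q is then a monomial in u, x, y:
δQ/Q = √((δu/u)² + (½·δx/x)² + (-1·δy/y)²) = √(0.0128 + 0.000598 + 0.0124) = 0.161
Q = 22.0, so δQ = 0.161 × 22.0 = 3.53.

22.0 ± 3.53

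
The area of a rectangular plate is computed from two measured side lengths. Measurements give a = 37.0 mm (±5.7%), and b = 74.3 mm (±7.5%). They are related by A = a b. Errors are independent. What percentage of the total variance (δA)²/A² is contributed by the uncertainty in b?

63.4%

(δA/A)² = (1·δa/a)² + (1·δb/b)²
  a term: (1×0.0570)² = 0.00325
  b term: (1×0.0750)² = 0.00562
Total = 0.00887. Share from b = 0.00562/0.00887 = 0.634.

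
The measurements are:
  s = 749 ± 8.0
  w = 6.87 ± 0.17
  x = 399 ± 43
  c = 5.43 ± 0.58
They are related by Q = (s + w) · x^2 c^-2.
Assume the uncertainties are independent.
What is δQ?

1.24e+06

Let u = s + w = 756. δu = √(δs² + δw²) = √(64.0 + 0.0289) = 8.00, so δu/u = 0.0106.
Q is then a monomial in u, x, c:
δQ/Q = √((δu/u)² + (2·δx/x)² + (-2·δc/c)²) = √(0.000112 + 0.0465 + 0.0456) = 0.304
Q = 4.08e+06, so δQ = 0.304 × 4.08e+06 = 1.24e+06.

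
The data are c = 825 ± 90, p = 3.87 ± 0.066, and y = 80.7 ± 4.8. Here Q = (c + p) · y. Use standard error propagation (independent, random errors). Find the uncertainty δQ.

8280

Let u = c + p = 829. δu = √(δc² + δp²) = √(8100 + 0.00436) = 90.0, so δu/u = 0.109.
Q is then a monomial in u, y:
δQ/Q = √((δu/u)² + (1·δy/y)²) = √(0.0118 + 0.00354) = 0.124
Q = 66900, so δQ = 0.124 × 66900 = 8280.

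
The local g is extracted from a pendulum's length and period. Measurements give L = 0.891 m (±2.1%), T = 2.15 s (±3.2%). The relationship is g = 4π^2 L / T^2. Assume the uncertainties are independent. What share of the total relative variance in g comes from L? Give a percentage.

(δg/g)² = (1·δL/L)² + (-2·δT/T)²
  L term: (1×0.0210)² = 0.000441
  T term: (-2×0.0320)² = 0.00410
Total = 0.00454. Share from L = 0.000441/0.00454 = 0.0972.

9.72%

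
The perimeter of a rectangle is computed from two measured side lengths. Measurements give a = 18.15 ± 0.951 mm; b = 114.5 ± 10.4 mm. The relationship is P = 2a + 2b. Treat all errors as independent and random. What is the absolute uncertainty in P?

Absolute uncertainties add in quadrature for a linear combination:
  (2·δa)² = 3.62;  (2·δb)² = 433
δP = √(436) = 20.9 mm

20.9 mm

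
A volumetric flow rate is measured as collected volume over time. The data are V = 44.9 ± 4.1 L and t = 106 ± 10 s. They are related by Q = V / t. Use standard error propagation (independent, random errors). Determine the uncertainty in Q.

0.0556 L/s

Each factor contributes (exponent × relative error)² to (δQ/Q)²:
  (1·δV/V)² = (1×0.0913)² = 0.00834;  (-1·δt/t)² = (-1×0.0943)² = 0.00890
δQ/Q = √(0.0172) = 0.131
Q = 0.424 L/s, so δQ = 0.131 × 0.424 = 0.0556 L/s.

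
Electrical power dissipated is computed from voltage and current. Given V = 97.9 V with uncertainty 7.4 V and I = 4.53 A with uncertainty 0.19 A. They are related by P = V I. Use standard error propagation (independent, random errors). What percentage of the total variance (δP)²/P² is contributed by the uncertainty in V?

(δP/P)² = (1·δV/V)² + (1·δI/I)²
  V term: (1×0.0756)² = 0.00571
  I term: (1×0.0419)² = 0.00176
Total = 0.00747. Share from V = 0.00571/0.00747 = 0.765.

76.5%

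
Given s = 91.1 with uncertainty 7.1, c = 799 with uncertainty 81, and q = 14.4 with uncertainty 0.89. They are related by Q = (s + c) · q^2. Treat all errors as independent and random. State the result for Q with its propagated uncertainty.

(1.85 ± 0.284) × 10^5

Let u = s + c = 890. δu = √(δs² + δc²) = √(50.4 + 6560) = 81.3, so δu/u = 0.0913.
Q is then a monomial in u, q:
δQ/Q = √((δu/u)² + (2·δq/q)²) = √(0.00834 + 0.0153) = 0.154
Q = 1.85e+05, so δQ = 0.154 × 1.85e+05 = 28400.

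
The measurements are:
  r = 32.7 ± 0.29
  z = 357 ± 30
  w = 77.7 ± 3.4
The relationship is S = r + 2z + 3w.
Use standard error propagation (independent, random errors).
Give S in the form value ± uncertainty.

980 ± 60.9

Each term contributes (cᵢ δxᵢ)² to (δS)²:
  (δr)² = 0.0841;  (2·δz)² = 3600;  (3·δw)² = 104
δS = √(3700) = 60.9
S = 980.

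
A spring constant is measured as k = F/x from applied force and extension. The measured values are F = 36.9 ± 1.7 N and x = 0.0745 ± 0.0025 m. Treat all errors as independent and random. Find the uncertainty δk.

28.2 N/m

Each factor contributes (exponent × relative error)² to (δk/k)²:
  (1·δF/F)² = (1×0.0461)² = 0.00212;  (-1·δx/x)² = (-1×0.0336)² = 0.00113
δk/k = √(0.00325) = 0.0570
k = 495 N/m, so δk = 0.0570 × 495 = 28.2 N/m.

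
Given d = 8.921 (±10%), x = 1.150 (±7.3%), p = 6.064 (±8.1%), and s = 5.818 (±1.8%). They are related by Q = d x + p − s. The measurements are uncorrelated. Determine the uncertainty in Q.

Let w = d·x = 10.26. δw/w = √((1·δd/d)² + (1·δx/x)²) = √(0.0100 + 0.00533) = 0.124, so δw = 1.27.
Q = w + p − s: δQ = √(δw² + δp² + δs²) = √(1.61 + 0.241 + 0.0110) = 1.37

1.37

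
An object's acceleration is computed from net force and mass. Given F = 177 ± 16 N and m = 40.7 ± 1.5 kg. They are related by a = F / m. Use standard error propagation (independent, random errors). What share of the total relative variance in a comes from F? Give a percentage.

(δa/a)² = (1·δF/F)² + (-1·δm/m)²
  F term: (1×0.0904)² = 0.00817
  m term: (-1×0.0369)² = 0.00136
Total = 0.00953. Share from F = 0.00817/0.00953 = 0.857.

85.7%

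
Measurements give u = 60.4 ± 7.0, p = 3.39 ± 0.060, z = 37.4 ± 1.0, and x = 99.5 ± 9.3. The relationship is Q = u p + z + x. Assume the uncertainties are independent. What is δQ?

Let w = u·p = 205. δw/w = √((1·δu/u)² + (1·δp/p)²) = √(0.0134 + 0.000313) = 0.117, so δw = 24.0.
Q = w + z + x: δQ = √(δw² + δz² + δx²) = √(576 + 1.00 + 86.5) = 25.8

25.8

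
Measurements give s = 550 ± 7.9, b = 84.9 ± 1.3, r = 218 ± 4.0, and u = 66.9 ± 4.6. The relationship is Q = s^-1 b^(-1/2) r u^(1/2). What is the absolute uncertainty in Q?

For a monomial Q ∝ s^-1, b^(-1/2), r, u^(1/2), fractional errors add in quadrature:
  (-1·δs/s)² = (-1×0.0144)² = 0.000206;  (−½·δb/b)² = (-0.5×0.0153)² = 5.86e-05;  (1·δr/r)² = (1×0.0183)² = 0.000337;  (½·δu/u)² = (0.5×0.0688)² = 0.00118
δQ/Q = √(0.00178) = 0.0422
Q = 0.352, so δQ = 0.0422 × 0.352 = 0.0149.

0.0149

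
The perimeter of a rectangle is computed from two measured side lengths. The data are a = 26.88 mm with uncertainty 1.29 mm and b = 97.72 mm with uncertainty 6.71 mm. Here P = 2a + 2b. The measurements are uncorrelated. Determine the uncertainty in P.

P is a linear combination, so absolute uncertainties add in quadrature:
  (2·δa)² = 6.66;  (2·δb)² = 180
δP = √(187) = 13.7 mm

13.7 mm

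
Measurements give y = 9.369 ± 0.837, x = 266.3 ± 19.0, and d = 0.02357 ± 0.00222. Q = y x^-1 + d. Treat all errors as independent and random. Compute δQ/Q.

Let p = y·x^-1 = 0.03518. δp/p = √((1·δy/y)² + (-1·δx/x)²) = √(0.00798 + 0.00509) = 0.114, so δp = 0.00402.
Q = p + d: δQ = √(δp² + δd²) = √(1.62e-05 + 4.93e-06) = 0.00459
Q = 0.05875, so δQ/Q = 0.00459/0.05875 = 0.0782.

0.0782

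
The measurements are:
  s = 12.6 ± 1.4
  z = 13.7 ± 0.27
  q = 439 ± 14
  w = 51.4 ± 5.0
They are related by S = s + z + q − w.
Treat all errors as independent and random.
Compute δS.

14.9

Sums and differences: (δS)² = Σ (cᵢ δxᵢ)².
  (δs)² = 1.96;  (δz)² = 0.0729;  (δq)² = 196;  (δw)² = 25.0
δS = √(223) = 14.9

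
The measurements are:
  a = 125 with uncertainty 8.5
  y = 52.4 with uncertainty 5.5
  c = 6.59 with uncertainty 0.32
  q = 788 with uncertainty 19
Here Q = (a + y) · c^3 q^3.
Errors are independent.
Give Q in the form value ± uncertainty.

Let u = a + y = 177. δu = √(δa² + δy²) = √(72.2 + 30.2) = 10.1, so δu/u = 0.0571.
Q is then a monomial in u, c, q:
δQ/Q = √((δu/u)² + (3·δc/c)² + (3·δq/q)²) = √(0.00326 + 0.0212 + 0.00523) = 0.172
Q = 2.48e+13, so δQ = 0.172 × 2.48e+13 = 4.28e+12.

(2.48 ± 0.428) × 10^13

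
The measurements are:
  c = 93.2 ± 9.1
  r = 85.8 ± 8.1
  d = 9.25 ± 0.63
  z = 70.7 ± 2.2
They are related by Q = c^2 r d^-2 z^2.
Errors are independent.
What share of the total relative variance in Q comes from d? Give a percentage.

26.7%

(δQ/Q)² = (2·δc/c)² + (1·δr/r)² + (-2·δd/d)² + (2·δz/z)²
  c term: (2×0.0976)² = 0.0381
  r term: (1×0.0944)² = 0.00891
  d term: (-2×0.0681)² = 0.0186
  z term: (2×0.0311)² = 0.00387
Total = 0.0695. Share from d = 0.0186/0.0695 = 0.267.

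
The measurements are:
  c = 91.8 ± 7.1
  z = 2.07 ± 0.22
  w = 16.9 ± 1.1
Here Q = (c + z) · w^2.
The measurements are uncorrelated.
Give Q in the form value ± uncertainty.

Let u = c + z = 93.9. δu = √(δc² + δz²) = √(50.4 + 0.0484) = 7.10, so δu/u = 0.0757.
Q is then a monomial in u, w:
δQ/Q = √((δu/u)² + (2·δw/w)²) = √(0.00573 + 0.0169) = 0.151
Q = 26800, so δQ = 0.151 × 26800 = 4040.

26800 ± 4040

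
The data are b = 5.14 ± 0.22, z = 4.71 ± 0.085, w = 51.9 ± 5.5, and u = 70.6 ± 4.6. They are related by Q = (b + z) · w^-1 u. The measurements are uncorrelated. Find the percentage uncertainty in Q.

12.7%

Let h = b + z = 9.85. δh = √(δb² + δz²) = √(0.0484 + 0.00723) = 0.236, so δh/h = 0.0239.
Q is then a monomial in h, w, u:
δQ/Q = √((δh/h)² + (-1·δw/w)² + (1·δu/u)²) = √(0.000573 + 0.0112 + 0.00425) = 0.127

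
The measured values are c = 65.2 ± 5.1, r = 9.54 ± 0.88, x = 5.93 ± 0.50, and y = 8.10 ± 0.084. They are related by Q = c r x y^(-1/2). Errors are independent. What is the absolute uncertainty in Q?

191

Relative error in a monomial: (δQ/Q)² = Σ (nᵢ · δxᵢ/xᵢ)².
  (1·δc/c)² = (1×0.0782)² = 0.00612;  (1·δr/r)² = (1×0.0922)² = 0.00851;  (1·δx/x)² = (1×0.0843)² = 0.00711;  (−½·δy/y)² = (-0.5×0.0104)² = 2.69e-05
δQ/Q = √(0.0218) = 0.148
Q = 1300, so δQ = 0.148 × 1300 = 191.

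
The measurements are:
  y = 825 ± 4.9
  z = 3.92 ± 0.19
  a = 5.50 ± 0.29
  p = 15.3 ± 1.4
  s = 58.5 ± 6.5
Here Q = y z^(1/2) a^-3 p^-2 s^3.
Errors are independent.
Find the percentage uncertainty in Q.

Q is a product of powers, so relative uncertainties combine in quadrature:
  (1·δy/y)² = (1×0.00594)² = 3.53e-05;  (½·δz/z)² = (0.5×0.0485)² = 0.000587;  (-3·δa/a)² = (-3×0.0527)² = 0.0250;  (-2·δp/p)² = (-2×0.0915)² = 0.0335;  (3·δs/s)² = (3×0.111)² = 0.111
δQ/Q = √(0.170) = 0.413

41.3%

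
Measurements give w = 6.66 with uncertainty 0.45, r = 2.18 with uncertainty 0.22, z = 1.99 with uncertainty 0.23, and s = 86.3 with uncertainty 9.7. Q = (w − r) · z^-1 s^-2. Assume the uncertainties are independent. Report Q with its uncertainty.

Let u = w − r = 4.48. δu = √(δw² + δr²) = √(0.203 + 0.0484) = 0.501, so δu/u = 0.112.
Q is then a monomial in u, z, s:
δQ/Q = √((δu/u)² + (-1·δz/z)² + (-2·δs/s)²) = √(0.0125 + 0.0134 + 0.0505) = 0.276
Q = 0.000302, so δQ = 0.276 × 0.000302 = 8.35e-05.

(3.02 ± 0.835) × 10^-4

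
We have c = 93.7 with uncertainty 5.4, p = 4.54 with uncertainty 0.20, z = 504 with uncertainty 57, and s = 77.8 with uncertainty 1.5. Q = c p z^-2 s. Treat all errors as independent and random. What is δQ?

For a monomial Q ∝ c, p, z^-2, s, fractional errors add in quadrature:
  (1·δc/c)² = (1×0.0576)² = 0.00332;  (1·δp/p)² = (1×0.0441)² = 0.00194;  (-2·δz/z)² = (-2×0.113)² = 0.0512;  (1·δs/s)² = (1×0.0193)² = 0.000372
δQ/Q = √(0.0568) = 0.238
Q = 0.130, so δQ = 0.238 × 0.130 = 0.0311.

0.0311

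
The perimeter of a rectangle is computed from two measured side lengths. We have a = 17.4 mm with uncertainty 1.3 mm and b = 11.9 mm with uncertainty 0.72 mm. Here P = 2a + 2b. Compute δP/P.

0.0507

Absolute uncertainties add in quadrature for a linear combination:
  (2·δa)² = 6.76;  (2·δb)² = 2.07
δP = √(8.83) = 2.97 mm
P = 58.6 mm, so δP/P = 2.97/58.6 = 0.0507.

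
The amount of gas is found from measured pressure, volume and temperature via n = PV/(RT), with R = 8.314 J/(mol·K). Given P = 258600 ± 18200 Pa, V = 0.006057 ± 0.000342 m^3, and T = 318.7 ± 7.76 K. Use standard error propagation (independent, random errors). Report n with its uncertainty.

Products/powers → add relative errors in quadrature, weighted by exponent:
  (1·δP/P)² = (1×0.0704)² = 0.00495;  (1·δV/V)² = (1×0.0565)² = 0.00319;  (-1·δT/T)² = (-1×0.0243)² = 0.000593
δn/n = √(0.00873) = 0.0935
n = 0.5911 mol, so δn = 0.0935 × 0.5911 = 0.0552 mol.

0.5911 ± 0.0552 mol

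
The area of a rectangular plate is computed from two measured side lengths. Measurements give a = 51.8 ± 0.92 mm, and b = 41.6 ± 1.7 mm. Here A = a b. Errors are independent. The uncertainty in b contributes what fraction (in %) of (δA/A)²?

84.1%

(δA/A)² = (1·δa/a)² + (1·δb/b)²
  a term: (1×0.0178)² = 0.000315
  b term: (1×0.0409)² = 0.00167
Total = 0.00199. Share from b = 0.00167/0.00199 = 0.841.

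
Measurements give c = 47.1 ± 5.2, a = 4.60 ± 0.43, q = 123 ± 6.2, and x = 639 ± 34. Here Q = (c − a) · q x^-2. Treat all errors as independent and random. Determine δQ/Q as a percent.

17.0%

Let u = c − a = 42.5. δu = √(δc² + δa²) = √(27.0 + 0.185) = 5.22, so δu/u = 0.123.
Q is then a monomial in u, q, x:
δQ/Q = √((δu/u)² + (1·δq/q)² + (-2·δx/x)²) = √(0.0151 + 0.00254 + 0.0113) = 0.170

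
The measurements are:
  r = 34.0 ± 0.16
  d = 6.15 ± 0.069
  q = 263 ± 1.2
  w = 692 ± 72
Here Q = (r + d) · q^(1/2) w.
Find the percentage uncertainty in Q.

Let u = r + d = 40.1. δu = √(δr² + δd²) = √(0.0256 + 0.00476) = 0.174, so δu/u = 0.00434.
Q is then a monomial in u, q, w:
δQ/Q = √((δu/u)² + (½·δq/q)² + (1·δw/w)²) = √(1.88e-05 + 5.2e-06 + 0.0108) = 0.104

10.4%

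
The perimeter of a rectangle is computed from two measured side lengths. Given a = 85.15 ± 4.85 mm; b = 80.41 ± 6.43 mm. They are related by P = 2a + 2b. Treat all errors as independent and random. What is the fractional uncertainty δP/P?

0.0486

Absolute uncertainties add in quadrature for a linear combination:
  (2·δa)² = 94.1;  (2·δb)² = 165
δP = √(259) = 16.1 mm
P = 331.1 mm, so δP/P = 16.1/331.1 = 0.0486.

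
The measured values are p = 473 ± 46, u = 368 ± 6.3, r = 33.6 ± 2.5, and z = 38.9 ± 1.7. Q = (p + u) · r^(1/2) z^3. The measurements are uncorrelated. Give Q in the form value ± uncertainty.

(2.87 ± 0.422) × 10^8

Let w = p + u = 841. δw = √(δp² + δu²) = √(2120 + 39.7) = 46.4, so δw/w = 0.0552.
Q is then a monomial in w, r, z:
δQ/Q = √((δw/w)² + (½·δr/r)² + (3·δz/z)²) = √(0.00305 + 0.00138 + 0.0172) = 0.147
Q = 2.87e+08, so δQ = 0.147 × 2.87e+08 = 4.22e+07.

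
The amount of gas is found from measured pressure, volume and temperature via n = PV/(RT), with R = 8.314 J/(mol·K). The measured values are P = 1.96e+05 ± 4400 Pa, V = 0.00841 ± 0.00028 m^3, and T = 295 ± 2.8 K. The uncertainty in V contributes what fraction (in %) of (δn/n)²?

65.1%

(δn/n)² = (1·δP/P)² + (1·δV/V)² + (-1·δT/T)²
  P term: (1×0.0224)² = 0.000504
  V term: (1×0.0333)² = 0.00111
  T term: (-1×0.00949)² = 9.01e-05
Total = 0.00170. Share from V = 0.00111/0.00170 = 0.651.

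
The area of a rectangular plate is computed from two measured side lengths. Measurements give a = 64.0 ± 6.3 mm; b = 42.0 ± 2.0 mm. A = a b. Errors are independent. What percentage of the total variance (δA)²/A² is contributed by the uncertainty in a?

(δA/A)² = (1·δa/a)² + (1·δb/b)²
  a term: (1×0.0984)² = 0.00969
  b term: (1×0.0476)² = 0.00227
Total = 0.0120. Share from a = 0.00969/0.0120 = 0.810.

81.0%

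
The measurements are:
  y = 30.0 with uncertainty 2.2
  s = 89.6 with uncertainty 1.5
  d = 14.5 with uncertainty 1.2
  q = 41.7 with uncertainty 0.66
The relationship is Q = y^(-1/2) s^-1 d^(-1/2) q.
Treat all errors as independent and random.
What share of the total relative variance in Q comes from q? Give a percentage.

(δQ/Q)² = (−½·δy/y)² + (-1·δs/s)² + (−½·δd/d)² + (1·δq/q)²
  y term: (-0.5×0.0733)² = 0.00134
  s term: (-1×0.0167)² = 0.000280
  d term: (-0.5×0.0828)² = 0.00171
  q term: (1×0.0158)² = 0.000251
Total = 0.00359. Share from q = 0.000251/0.00359 = 0.0698.

6.98%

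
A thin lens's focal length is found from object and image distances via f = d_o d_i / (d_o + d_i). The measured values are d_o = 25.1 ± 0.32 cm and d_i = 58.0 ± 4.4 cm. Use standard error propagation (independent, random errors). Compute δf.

0.431 cm

∂f/∂d_o = (d_i/(d_o+d_i))² = 0.487;  ∂f/∂d_i = (d_o/(d_o+d_i))² = 0.0912
δf = √((∂f/∂d_o · δd_o)² + (∂f/∂d_i · δd_i)²) = √(0.0243 + 0.161) = 0.431 cm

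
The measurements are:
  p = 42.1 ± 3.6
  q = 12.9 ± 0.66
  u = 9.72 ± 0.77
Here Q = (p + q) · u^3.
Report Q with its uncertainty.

50500 ± 12500

Let w = p + q = 55.0. δw = √(δp² + δq²) = √(13.0 + 0.436) = 3.66, so δw/w = 0.0665.
Q is then a monomial in w, u:
δQ/Q = √((δw/w)² + (3·δu/u)²) = √(0.00443 + 0.0565) = 0.247
Q = 50500, so δQ = 0.247 × 50500 = 12500.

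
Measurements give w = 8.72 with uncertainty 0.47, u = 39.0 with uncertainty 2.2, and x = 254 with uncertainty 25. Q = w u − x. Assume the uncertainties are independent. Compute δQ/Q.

Let p = w·u = 340. δp/p = √((1·δw/w)² + (1·δu/u)²) = √(0.00291 + 0.00318) = 0.0780, so δp = 26.5.
Q = p − x: δQ = √(δp² + δx²) = √(704 + 625) = 36.5
Q = 86.1, so δQ/Q = 36.5/86.1 = 0.424.

0.424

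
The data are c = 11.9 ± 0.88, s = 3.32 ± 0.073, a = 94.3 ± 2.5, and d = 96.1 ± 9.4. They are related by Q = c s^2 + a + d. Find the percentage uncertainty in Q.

4.63%

Let p = c·s^2 = 131. δp/p = √((1·δc/c)² + (2·δs/s)²) = √(0.00547 + 0.00193) = 0.0860, so δp = 11.3.
Q = p + a + d: δQ = √(δp² + δa² + δd²) = √(127 + 6.25 + 88.4) = 14.9
Q = 322, so δQ/Q = 14.9/322 = 0.0463.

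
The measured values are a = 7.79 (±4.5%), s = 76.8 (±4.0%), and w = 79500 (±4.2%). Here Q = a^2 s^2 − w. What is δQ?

43200

Let p = a^2·s^2 = 3.58e+05. δp/p = √((2·δa/a)² + (2·δs/s)²) = √(0.00810 + 0.00640) = 0.120, so δp = 43100.
Q = p − w: δQ = √(δp² + δw²) = √(1.86e+09 + 1.11e+07) = 43200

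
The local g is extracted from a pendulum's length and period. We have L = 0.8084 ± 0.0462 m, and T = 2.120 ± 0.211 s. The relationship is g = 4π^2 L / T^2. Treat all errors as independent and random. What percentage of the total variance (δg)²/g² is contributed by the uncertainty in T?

(δg/g)² = (1·δL/L)² + (-2·δT/T)²
  L term: (1×0.0571)² = 0.00327
  T term: (-2×0.0995)² = 0.0396
Total = 0.0429. Share from T = 0.0396/0.0429 = 0.924.

92.4%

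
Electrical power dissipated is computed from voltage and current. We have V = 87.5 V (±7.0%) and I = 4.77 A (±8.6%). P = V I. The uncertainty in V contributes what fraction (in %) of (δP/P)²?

(δP/P)² = (1·δV/V)² + (1·δI/I)²
  V term: (1×0.0700)² = 0.00490
  I term: (1×0.0860)² = 0.00740
Total = 0.0123. Share from V = 0.00490/0.0123 = 0.399.

39.9%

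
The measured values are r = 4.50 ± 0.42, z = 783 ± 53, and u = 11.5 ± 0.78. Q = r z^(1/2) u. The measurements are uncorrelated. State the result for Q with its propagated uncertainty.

Since Q is a product/quotient, work with relative uncertainties:
  (1·δr/r)² = (1×0.0933)² = 0.00871;  (½·δz/z)² = (0.5×0.0677)² = 0.00115;  (1·δu/u)² = (1×0.0678)² = 0.00460
δQ/Q = √(0.0145) = 0.120
Q = 1450, so δQ = 0.120 × 1450 = 174.

1450 ± 174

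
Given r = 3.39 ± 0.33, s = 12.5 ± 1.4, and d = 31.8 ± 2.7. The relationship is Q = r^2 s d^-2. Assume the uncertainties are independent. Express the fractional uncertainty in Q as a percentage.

Each factor contributes (exponent × relative error)² to (δQ/Q)²:
  (2·δr/r)² = (2×0.0973)² = 0.0379;  (1·δs/s)² = (1×0.112)² = 0.0125;  (-2·δd/d)² = (-2×0.0849)² = 0.0288
δQ/Q = √(0.0793) = 0.282

28.2%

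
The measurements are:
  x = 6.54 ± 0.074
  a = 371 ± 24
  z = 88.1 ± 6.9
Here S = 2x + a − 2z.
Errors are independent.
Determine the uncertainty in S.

27.7

For a sum/difference, combine absolute errors in quadrature:
  (2·δx)² = 0.0219;  (δa)² = 576;  (2·δz)² = 190
δS = √(766) = 27.7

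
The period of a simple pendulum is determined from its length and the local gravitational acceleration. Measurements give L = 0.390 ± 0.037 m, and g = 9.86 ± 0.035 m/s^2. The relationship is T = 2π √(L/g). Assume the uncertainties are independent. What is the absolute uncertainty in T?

T is a product of powers, so relative uncertainties combine in quadrature:
  (½·δL/L)² = (0.5×0.0949)² = 0.00225;  (−½·δg/g)² = (-0.5×0.00355)² = 3.15e-06
δT/T = √(0.00225) = 0.0475
T = 1.25 s, so δT = 0.0475 × 1.25 = 0.0593 s.

0.0593 s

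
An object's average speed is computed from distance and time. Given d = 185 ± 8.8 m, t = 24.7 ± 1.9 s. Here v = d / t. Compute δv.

0.677 m/s

v is a product of powers, so relative uncertainties combine in quadrature:
  (1·δd/d)² = (1×0.0476)² = 0.00226;  (-1·δt/t)² = (-1×0.0769)² = 0.00592
δv/v = √(0.00818) = 0.0904
v = 7.49 m/s, so δv = 0.0904 × 7.49 = 0.677 m/s.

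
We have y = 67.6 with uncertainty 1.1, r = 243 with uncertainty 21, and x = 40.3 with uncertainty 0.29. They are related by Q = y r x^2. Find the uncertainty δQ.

2.38e+06

Q is a product of powers, so relative uncertainties combine in quadrature:
  (1·δy/y)² = (1×0.0163)² = 0.000265;  (1·δr/r)² = (1×0.0864)² = 0.00747;  (2·δx/x)² = (2×0.00720)² = 0.000207
δQ/Q = √(0.00794) = 0.0891
Q = 2.67e+07, so δQ = 0.0891 × 2.67e+07 = 2.38e+06.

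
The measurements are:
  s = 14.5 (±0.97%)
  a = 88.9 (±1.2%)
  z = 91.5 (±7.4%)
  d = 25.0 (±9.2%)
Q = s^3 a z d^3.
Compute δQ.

1.11e+11

Products/powers → add relative errors in quadrature, weighted by exponent:
  (3·δs/s)² = (3×0.00970)² = 0.000847;  (1·δa/a)² = (1×0.0120)² = 0.000144;  (1·δz/z)² = (1×0.0740)² = 0.00548;  (3·δd/d)² = (3×0.0920)² = 0.0762
δQ/Q = √(0.0826) = 0.287
Q = 3.87e+11, so δQ = 0.287 × 3.87e+11 = 1.11e+11.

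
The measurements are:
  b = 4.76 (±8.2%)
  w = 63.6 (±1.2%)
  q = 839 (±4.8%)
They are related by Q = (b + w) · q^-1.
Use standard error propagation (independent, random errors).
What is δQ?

Let u = b + w = 68.4. δu = √(δb² + δw²) = √(0.152 + 0.582) = 0.857, so δu/u = 0.0125.
Q is then a monomial in u, q:
δQ/Q = √((δu/u)² + (-1·δq/q)²) = √(0.000157 + 0.00230) = 0.0496
Q = 0.0815, so δQ = 0.0496 × 0.0815 = 0.00404.

0.00404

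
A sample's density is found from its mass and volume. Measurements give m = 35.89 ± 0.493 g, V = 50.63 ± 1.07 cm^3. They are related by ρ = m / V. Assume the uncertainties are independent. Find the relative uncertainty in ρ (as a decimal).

0.0252

For a monomial ρ ∝ m, V^-1, fractional errors add in quadrature:
  (1·δm/m)² = (1×0.0137)² = 0.000189;  (-1·δV/V)² = (-1×0.0211)² = 0.000447
δρ/ρ = √(0.000635) = 0.0252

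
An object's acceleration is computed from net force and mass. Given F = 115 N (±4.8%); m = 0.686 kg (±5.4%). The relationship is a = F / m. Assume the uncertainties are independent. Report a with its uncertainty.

Relative error in a monomial: (δa/a)² = Σ (nᵢ · δxᵢ/xᵢ)².
  (1·δF/F)² = (1×0.0480)² = 0.00230;  (-1·δm/m)² = (-1×0.0540)² = 0.00292
δa/a = √(0.00522) = 0.0722
a = 168 m/s^2, so δa = 0.0722 × 168 = 12.1 m/s^2.

168 ± 12.1 m/s^2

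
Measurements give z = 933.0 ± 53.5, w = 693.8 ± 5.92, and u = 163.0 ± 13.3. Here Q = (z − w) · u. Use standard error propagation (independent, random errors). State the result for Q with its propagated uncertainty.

38990 ± 9330

Let h = z − w = 239.2. δh = √(δz² + δw²) = √(2860 + 35.0) = 53.8, so δh/h = 0.225.
Q is then a monomial in h, u:
δQ/Q = √((δh/h)² + (1·δu/u)²) = √(0.0506 + 0.00666) = 0.239
Q = 38990, so δQ = 0.239 × 38990 = 9330.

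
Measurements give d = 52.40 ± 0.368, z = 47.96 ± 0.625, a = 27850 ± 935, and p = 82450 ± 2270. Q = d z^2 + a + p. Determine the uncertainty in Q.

4080

Let w = d·z^2 = 120500. δw/w = √((1·δd/d)² + (2·δz/z)²) = √(4.93e-05 + 0.000679) = 0.0270, so δw = 3250.
Q = w + a + p: δQ = √(δw² + δa² + δp²) = √(1.06e+07 + 8.74e+05 + 5.15e+06) = 4080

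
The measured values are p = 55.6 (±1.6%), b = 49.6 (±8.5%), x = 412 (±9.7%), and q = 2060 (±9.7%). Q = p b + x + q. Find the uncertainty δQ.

314

Let w = p·b = 2760. δw/w = √((1·δp/p)² + (1·δb/b)²) = √(0.000256 + 0.00723) = 0.0865, so δw = 239.
Q = w + x + q: δQ = √(δw² + δx² + δq²) = √(56900 + 1600 + 39900) = 314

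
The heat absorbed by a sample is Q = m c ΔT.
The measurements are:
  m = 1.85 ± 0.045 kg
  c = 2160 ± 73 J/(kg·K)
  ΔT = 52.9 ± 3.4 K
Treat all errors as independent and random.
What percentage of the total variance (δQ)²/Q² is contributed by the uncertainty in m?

(δQ/Q)² = (1·δm/m)² + (1·δc/c)² + (1·δΔT/ΔT)²
  m term: (1×0.0243)² = 0.000592
  c term: (1×0.0338)² = 0.00114
  ΔT term: (1×0.0643)² = 0.00413
Total = 0.00586. Share from m = 0.000592/0.00586 = 0.101.

10.1%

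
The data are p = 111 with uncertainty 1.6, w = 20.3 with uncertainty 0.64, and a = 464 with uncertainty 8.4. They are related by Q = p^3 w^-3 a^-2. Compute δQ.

8.36e-05

For a monomial Q ∝ p^3, w^-3, a^-2, fractional errors add in quadrature:
  (3·δp/p)² = (3×0.0144)² = 0.00187;  (-3·δw/w)² = (-3×0.0315)² = 0.00895;  (-2·δa/a)² = (-2×0.0181)² = 0.00131
δQ/Q = √(0.0121) = 0.110
Q = 0.000759, so δQ = 0.110 × 0.000759 = 8.36e-05.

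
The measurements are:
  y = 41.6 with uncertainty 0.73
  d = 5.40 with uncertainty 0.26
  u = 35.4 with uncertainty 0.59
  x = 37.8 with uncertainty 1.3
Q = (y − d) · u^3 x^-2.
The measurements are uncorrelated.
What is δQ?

Let w = y − d = 36.2. δw = √(δy² + δd²) = √(0.533 + 0.0676) = 0.775, so δw/w = 0.0214.
Q is then a monomial in w, u, x:
δQ/Q = √((δw/w)² + (3·δu/u)² + (-2·δx/x)²) = √(0.000458 + 0.00250 + 0.00473) = 0.0877
Q = 1120, so δQ = 0.0877 × 1120 = 98.6.

98.6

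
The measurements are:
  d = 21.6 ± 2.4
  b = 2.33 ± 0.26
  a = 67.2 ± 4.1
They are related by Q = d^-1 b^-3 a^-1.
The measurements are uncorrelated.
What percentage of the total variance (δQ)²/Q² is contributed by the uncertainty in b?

(δQ/Q)² = (-1·δd/d)² + (-3·δb/b)² + (-1·δa/a)²
  d term: (-1×0.111)² = 0.0123
  b term: (-3×0.112)² = 0.112
  a term: (-1×0.0610)² = 0.00372
Total = 0.128. Share from b = 0.112/0.128 = 0.875.

87.5%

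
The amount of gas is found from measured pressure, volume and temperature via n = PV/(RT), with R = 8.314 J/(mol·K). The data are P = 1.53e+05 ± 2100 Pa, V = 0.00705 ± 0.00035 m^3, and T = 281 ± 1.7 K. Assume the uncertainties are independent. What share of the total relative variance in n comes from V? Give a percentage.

91.6%

(δn/n)² = (1·δP/P)² + (1·δV/V)² + (-1·δT/T)²
  P term: (1×0.0137)² = 0.000188
  V term: (1×0.0496)² = 0.00246
  T term: (-1×0.00605)² = 3.66e-05
Total = 0.00269. Share from V = 0.00246/0.00269 = 0.916.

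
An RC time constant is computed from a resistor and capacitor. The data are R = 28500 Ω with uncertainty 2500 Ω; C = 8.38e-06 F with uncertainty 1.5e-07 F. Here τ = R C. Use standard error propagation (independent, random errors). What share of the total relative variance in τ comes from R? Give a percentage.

(δτ/τ)² = (1·δR/R)² + (1·δC/C)²
  R term: (1×0.0877)² = 0.00769
  C term: (1×0.0179)² = 0.000320
Total = 0.00802. Share from R = 0.00769/0.00802 = 0.960.

96.0%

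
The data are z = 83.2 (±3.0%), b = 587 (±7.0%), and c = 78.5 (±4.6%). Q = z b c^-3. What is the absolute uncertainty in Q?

0.0159

Q is a product of powers, so relative uncertainties combine in quadrature:
  (1·δz/z)² = (1×0.0300)² = 0.000900;  (1·δb/b)² = (1×0.0700)² = 0.00490;  (-3·δc/c)² = (-3×0.0460)² = 0.0190
δQ/Q = √(0.0248) = 0.158
Q = 0.101, so δQ = 0.158 × 0.101 = 0.0159.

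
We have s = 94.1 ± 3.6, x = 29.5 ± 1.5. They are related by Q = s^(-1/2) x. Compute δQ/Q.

For a monomial Q ∝ s^(-1/2), x, fractional errors add in quadrature:
  (−½·δs/s)² = (-0.5×0.0383)² = 0.000366;  (1·δx/x)² = (1×0.0508)² = 0.00259
δQ/Q = √(0.00295) = 0.0543

0.0543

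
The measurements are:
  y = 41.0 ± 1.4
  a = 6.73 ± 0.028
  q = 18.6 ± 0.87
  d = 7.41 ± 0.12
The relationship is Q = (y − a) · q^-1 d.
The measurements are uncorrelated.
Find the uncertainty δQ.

0.876

Let u = y − a = 34.3. δu = √(δy² + δa²) = √(1.96 + 0.000784) = 1.40, so δu/u = 0.0409.
Q is then a monomial in u, q, d:
δQ/Q = √((δu/u)² + (-1·δq/q)² + (1·δd/d)²) = √(0.00167 + 0.00219 + 0.000262) = 0.0642
Q = 13.7, so δQ = 0.0642 × 13.7 = 0.876.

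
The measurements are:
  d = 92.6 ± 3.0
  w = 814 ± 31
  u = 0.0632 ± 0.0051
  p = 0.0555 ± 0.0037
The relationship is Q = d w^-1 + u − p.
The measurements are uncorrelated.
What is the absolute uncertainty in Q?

Let h = d·w^-1 = 0.114. δh/h = √((1·δd/d)² + (-1·δw/w)²) = √(0.00105 + 0.00145) = 0.0500, so δh = 0.00569.
Q = h + u − p: δQ = √(δh² + δu² + δp²) = √(3.24e-05 + 2.6e-05 + 1.37e-05) = 0.00849

0.00849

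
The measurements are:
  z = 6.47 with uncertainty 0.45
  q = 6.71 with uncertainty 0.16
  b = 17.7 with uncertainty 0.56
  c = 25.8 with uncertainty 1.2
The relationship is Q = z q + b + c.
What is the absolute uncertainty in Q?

3.46

Let p = z·q = 43.4. δp/p = √((1·δz/z)² + (1·δq/q)²) = √(0.00484 + 0.000569) = 0.0735, so δp = 3.19.
Q = p + b + c: δQ = √(δp² + δb² + δc²) = √(10.2 + 0.314 + 1.44) = 3.46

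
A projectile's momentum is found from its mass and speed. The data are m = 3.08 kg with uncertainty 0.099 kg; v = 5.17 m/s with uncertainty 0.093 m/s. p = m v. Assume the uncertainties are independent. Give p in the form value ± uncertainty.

15.9 ± 0.587 kg·m/s

Each factor contributes (exponent × relative error)² to (δp/p)²:
  (1·δm/m)² = (1×0.0321)² = 0.00103;  (1·δv/v)² = (1×0.0180)² = 0.000324
δp/p = √(0.00136) = 0.0368
p = 15.9 kg·m/s, so δp = 0.0368 × 15.9 = 0.587 kg·m/s.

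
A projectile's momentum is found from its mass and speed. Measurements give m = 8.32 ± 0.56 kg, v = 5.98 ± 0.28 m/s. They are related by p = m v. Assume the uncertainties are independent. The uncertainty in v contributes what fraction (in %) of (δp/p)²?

32.6%

(δp/p)² = (1·δm/m)² + (1·δv/v)²
  m term: (1×0.0673)² = 0.00453
  v term: (1×0.0468)² = 0.00219
Total = 0.00672. Share from v = 0.00219/0.00672 = 0.326.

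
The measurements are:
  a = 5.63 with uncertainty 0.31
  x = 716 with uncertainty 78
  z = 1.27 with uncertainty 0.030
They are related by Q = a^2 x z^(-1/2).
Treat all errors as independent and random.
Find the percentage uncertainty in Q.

15.5%

Q is a product of powers, so relative uncertainties combine in quadrature:
  (2·δa/a)² = (2×0.0551)² = 0.0121;  (1·δx/x)² = (1×0.109)² = 0.0119;  (−½·δz/z)² = (-0.5×0.0236)² = 0.000140
δQ/Q = √(0.0241) = 0.155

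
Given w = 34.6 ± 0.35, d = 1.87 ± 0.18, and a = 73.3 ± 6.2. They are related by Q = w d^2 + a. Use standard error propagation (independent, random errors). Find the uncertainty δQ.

Let p = w·d^2 = 121. δp/p = √((1·δw/w)² + (2·δd/d)²) = √(0.000102 + 0.0371) = 0.193, so δp = 23.3.
Q = p + a: δQ = √(δp² + δa²) = √(544 + 38.4) = 24.1

24.1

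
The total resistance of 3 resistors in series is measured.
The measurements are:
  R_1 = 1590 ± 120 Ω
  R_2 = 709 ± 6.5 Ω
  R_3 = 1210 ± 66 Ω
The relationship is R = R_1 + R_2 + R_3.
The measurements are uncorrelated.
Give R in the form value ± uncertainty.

3510 ± 137 Ω

Each term contributes (cᵢ δxᵢ)² to (δR)²:
  (δR_1)² = 14400;  (δR_2)² = 42.2;  (δR_3)² = 4360
δR = √(18800) = 137 Ω
R = 3510 Ω.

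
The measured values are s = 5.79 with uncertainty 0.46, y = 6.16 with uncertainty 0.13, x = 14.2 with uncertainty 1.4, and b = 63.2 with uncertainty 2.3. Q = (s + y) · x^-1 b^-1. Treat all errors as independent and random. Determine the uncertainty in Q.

0.00150

Let u = s + y = 11.9. δu = √(δs² + δy²) = √(0.212 + 0.0169) = 0.478, so δu/u = 0.0400.
Q is then a monomial in u, x, b:
δQ/Q = √((δu/u)² + (-1·δx/x)² + (-1·δb/b)²) = √(0.00160 + 0.00972 + 0.00132) = 0.112
Q = 0.0133, so δQ = 0.112 × 0.0133 = 0.00150.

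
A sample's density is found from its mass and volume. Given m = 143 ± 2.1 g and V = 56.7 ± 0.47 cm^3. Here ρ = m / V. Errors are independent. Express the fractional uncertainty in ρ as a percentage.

1.69%

Products/powers → add relative errors in quadrature, weighted by exponent:
  (1·δm/m)² = (1×0.0147)² = 0.000216;  (-1·δV/V)² = (-1×0.00829)² = 6.87e-05
δρ/ρ = √(0.000284) = 0.0169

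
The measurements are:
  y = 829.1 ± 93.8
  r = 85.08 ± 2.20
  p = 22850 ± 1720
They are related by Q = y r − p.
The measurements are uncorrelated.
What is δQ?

Let w = y·r = 70540. δw/w = √((1·δy/y)² + (1·δr/r)²) = √(0.0128 + 0.000669) = 0.116, so δw = 8190.
Q = w − p: δQ = √(δw² + δp²) = √(6.7e+07 + 2.96e+06) = 8370

8370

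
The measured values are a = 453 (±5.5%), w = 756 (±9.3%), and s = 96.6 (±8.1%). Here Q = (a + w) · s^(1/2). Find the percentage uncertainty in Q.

7.38%

Let u = a + w = 1210. δu = √(δa² + δw²) = √(621 + 4940) = 74.6, so δu/u = 0.0617.
Q is then a monomial in u, s:
δQ/Q = √((δu/u)² + (½·δs/s)²) = √(0.00381 + 0.00164) = 0.0738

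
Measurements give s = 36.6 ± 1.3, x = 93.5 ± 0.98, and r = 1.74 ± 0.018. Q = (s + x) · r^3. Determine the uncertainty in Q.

22.9

Let u = s + x = 130. δu = √(δs² + δx²) = √(1.69 + 0.960) = 1.63, so δu/u = 0.0125.
Q is then a monomial in u, r:
δQ/Q = √((δu/u)² + (3·δr/r)²) = √(0.000157 + 0.000963) = 0.0335
Q = 685, so δQ = 0.0335 × 685 = 22.9.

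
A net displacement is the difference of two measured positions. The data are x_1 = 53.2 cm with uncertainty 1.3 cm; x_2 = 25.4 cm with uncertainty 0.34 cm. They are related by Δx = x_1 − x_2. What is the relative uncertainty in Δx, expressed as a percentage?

Sums and differences: (δΔx)² = Σ (cᵢ δxᵢ)².
  (δx_1)² = 1.69;  (δx_2)² = 0.116
δΔx = √(1.81) = 1.34 cm
Δx = 27.8 cm, so δΔx/Δx = 1.34/27.8 = 0.0483.

4.83%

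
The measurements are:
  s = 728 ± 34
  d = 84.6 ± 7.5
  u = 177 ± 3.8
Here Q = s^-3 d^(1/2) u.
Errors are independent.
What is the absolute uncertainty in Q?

6.27e-07

For a monomial Q ∝ s^-3, d^(1/2), u, fractional errors add in quadrature:
  (-3·δs/s)² = (-3×0.0467)² = 0.0196;  (½·δd/d)² = (0.5×0.0887)² = 0.00196;  (1·δu/u)² = (1×0.0215)² = 0.000461
δQ/Q = √(0.0221) = 0.149
Q = 4.22e-06, so δQ = 0.149 × 4.22e-06 = 6.27e-07.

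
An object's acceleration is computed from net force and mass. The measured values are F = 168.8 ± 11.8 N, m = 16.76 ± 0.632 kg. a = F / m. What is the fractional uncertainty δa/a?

0.0794

Relative error in a monomial: (δa/a)² = Σ (nᵢ · δxᵢ/xᵢ)².
  (1·δF/F)² = (1×0.0699)² = 0.00489;  (-1·δm/m)² = (-1×0.0377)² = 0.00142
δa/a = √(0.00631) = 0.0794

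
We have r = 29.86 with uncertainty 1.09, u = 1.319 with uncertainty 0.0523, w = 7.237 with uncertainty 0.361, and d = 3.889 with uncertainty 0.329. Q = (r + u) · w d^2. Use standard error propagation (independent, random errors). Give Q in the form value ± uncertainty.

Let h = r + u = 31.18. δh = √(δr² + δu²) = √(1.19 + 0.00274) = 1.09, so δh/h = 0.0350.
Q is then a monomial in h, w, d:
δQ/Q = √((δh/h)² + (1·δw/w)² + (2·δd/d)²) = √(0.00122 + 0.00249 + 0.0286) = 0.180
Q = 3413, so δQ = 0.180 × 3413 = 614.

3413 ± 614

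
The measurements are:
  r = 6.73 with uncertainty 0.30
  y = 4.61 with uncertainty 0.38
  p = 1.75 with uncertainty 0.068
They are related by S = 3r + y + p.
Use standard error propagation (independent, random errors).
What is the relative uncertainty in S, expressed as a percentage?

3.69%

Each term contributes (cᵢ δxᵢ)² to (δS)²:
  (3·δr)² = 0.810;  (δy)² = 0.144;  (δp)² = 0.00462
δS = √(0.959) = 0.979
S = 26.6, so δS/S = 0.979/26.6 = 0.0369.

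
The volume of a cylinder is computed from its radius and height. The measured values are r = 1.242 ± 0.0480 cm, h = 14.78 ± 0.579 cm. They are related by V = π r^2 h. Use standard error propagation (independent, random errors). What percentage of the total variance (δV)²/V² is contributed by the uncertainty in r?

(δV/V)² = (2·δr/r)² + (1·δh/h)²
  r term: (2×0.0386)² = 0.00597
  h term: (1×0.0392)² = 0.00153
Total = 0.00751. Share from r = 0.00597/0.00751 = 0.796.

79.6%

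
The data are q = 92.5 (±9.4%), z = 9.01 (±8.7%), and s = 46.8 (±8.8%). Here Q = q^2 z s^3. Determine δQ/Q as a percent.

Since Q is a product/quotient, work with relative uncertainties:
  (2·δq/q)² = (2×0.0940)² = 0.0353;  (1·δz/z)² = (1×0.0870)² = 0.00757;  (3·δs/s)² = (3×0.0880)² = 0.0697
δQ/Q = √(0.113) = 0.336

33.6%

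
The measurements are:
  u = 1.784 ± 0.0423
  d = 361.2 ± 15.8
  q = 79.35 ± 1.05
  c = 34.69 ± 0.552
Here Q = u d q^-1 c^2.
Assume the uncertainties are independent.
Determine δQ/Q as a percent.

Each factor contributes (exponent × relative error)² to (δQ/Q)²:
  (1·δu/u)² = (1×0.0237)² = 0.000562;  (1·δd/d)² = (1×0.0437)² = 0.00191;  (-1·δq/q)² = (-1×0.0132)² = 0.000175;  (2·δc/c)² = (2×0.0159)² = 0.00101
δQ/Q = √(0.00366) = 0.0605

6.05%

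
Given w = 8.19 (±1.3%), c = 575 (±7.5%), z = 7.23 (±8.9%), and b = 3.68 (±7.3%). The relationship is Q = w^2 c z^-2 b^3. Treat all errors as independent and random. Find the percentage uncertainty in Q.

29.3%

Relative error in a monomial: (δQ/Q)² = Σ (nᵢ · δxᵢ/xᵢ)².
  (2·δw/w)² = (2×0.0130)² = 0.000676;  (1·δc/c)² = (1×0.0750)² = 0.00562;  (-2·δz/z)² = (-2×0.0890)² = 0.0317;  (3·δb/b)² = (3×0.0730)² = 0.0480
δQ/Q = √(0.0859) = 0.293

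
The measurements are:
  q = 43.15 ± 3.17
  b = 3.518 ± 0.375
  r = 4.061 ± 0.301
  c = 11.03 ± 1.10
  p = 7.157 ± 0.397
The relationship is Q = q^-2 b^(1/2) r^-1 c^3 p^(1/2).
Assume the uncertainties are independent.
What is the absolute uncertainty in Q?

0.309

For a monomial Q ∝ q^-2, b^(1/2), r^-1, c^3, p^(1/2), fractional errors add in quadrature:
  (-2·δq/q)² = (-2×0.0735)² = 0.0216;  (½·δb/b)² = (0.5×0.107)² = 0.00284;  (-1·δr/r)² = (-1×0.0741)² = 0.00549;  (3·δc/c)² = (3×0.0997)² = 0.0895;  (½·δp/p)² = (0.5×0.0555)² = 0.000769
δQ/Q = √(0.120) = 0.347
Q = 0.8905, so δQ = 0.347 × 0.8905 = 0.309.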